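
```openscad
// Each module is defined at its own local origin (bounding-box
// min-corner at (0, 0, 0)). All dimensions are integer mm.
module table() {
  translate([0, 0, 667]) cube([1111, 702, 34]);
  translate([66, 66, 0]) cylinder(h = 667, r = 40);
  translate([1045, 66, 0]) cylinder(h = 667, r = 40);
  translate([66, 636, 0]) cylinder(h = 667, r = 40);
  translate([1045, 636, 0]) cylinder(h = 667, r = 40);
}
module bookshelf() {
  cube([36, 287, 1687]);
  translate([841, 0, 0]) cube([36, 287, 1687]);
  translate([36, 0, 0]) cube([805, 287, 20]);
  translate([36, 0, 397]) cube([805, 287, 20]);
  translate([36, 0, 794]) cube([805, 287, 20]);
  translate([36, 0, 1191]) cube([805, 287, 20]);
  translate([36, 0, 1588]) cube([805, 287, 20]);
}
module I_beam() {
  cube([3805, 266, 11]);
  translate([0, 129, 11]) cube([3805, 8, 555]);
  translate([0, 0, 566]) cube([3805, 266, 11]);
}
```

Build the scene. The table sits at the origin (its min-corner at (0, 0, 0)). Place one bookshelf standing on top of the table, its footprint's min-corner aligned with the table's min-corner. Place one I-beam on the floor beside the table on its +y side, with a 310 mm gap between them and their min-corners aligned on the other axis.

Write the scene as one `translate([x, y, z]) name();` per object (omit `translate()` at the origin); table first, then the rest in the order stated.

table();
translate([0, 0, 701]) bookshelf();
translate([0, 1012, 0]) I_beam();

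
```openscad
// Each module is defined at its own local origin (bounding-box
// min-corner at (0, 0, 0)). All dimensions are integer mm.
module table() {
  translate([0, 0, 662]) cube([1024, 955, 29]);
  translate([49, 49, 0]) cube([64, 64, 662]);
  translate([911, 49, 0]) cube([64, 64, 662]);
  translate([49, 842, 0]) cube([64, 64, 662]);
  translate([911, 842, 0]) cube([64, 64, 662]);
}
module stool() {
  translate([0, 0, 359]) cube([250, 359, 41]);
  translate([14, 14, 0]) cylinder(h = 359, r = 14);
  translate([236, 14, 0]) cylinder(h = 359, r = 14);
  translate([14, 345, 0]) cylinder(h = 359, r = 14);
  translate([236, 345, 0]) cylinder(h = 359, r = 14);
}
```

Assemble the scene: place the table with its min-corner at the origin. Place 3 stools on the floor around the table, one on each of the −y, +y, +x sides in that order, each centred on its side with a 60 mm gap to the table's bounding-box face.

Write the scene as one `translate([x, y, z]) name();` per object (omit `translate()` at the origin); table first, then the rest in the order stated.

table();
translate([387, -419, 0]) stool();
translate([387, 1015, 0]) stool();
translate([1084, 298, 0]) stool();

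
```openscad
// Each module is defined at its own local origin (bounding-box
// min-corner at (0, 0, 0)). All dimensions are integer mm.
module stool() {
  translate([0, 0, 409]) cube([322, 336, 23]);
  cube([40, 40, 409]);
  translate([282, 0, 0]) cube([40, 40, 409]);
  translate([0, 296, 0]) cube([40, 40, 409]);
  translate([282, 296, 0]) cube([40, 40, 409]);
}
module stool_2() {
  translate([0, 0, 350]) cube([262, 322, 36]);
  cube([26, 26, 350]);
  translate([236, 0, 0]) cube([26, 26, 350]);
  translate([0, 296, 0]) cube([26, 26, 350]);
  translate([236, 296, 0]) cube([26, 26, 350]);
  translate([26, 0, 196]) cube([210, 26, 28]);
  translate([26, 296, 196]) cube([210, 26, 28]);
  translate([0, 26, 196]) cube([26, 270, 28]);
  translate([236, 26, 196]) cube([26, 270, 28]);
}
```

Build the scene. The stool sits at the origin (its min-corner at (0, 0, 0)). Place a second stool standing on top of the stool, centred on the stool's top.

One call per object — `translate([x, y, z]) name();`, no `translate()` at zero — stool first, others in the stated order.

stool();
translate([30, 7, 432]) stool_2();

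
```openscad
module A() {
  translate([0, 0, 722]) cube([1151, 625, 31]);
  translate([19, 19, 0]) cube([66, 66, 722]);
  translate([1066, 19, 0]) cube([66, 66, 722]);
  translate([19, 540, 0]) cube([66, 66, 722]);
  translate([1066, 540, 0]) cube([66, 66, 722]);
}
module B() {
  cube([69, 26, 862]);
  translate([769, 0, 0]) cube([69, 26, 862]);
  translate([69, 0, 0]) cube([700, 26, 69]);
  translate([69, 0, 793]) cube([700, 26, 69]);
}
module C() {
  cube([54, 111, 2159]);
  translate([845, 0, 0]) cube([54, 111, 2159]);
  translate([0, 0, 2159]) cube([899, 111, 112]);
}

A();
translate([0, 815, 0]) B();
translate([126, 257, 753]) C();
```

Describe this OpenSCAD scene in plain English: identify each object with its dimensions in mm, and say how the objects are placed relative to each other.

A is a table: top 1151 mm (x) × 625 mm (y), 31 mm thick, upper face at z = 753 mm, on four 66×66 mm square legs, each inset 19 mm from the nearest pair of top edges, running from z = 0 to the bottom of the top.

B is a rectangular picture frame lying in the x–z plane (depth along y). The opening is 700 mm wide (x) by 724 mm tall (z), surrounded by a border 69 mm wide on all four sides. The frame is 26 mm deep and is made of two full-height vertical stiles with two horizontal rails fitted between them.

C is a door frame. The clear opening is 791 mm wide and 2159 mm high. Two 54 mm wide jambs, 111 mm deep, stand either side of the opening from the floor to the top of the opening. A 112 mm thick head sits across the top of both jambs, spanning the full outside width of the frame.

The picture frame is on the floor beside the table on its +y side. The door frame is on top of the table, centred.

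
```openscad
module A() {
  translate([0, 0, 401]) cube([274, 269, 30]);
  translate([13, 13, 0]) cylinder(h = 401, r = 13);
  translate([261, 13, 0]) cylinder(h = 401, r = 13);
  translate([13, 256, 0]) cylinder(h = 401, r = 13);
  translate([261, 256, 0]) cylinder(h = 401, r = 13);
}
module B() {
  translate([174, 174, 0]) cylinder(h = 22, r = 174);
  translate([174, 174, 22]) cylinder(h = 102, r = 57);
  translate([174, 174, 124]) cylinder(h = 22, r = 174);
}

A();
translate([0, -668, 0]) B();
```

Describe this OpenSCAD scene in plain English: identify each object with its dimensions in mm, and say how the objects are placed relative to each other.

A is a four-legged stool. The seat is 274×269 mm, 30 mm thick, top at z = 431 mm. It stands on four round legs, each 26 mm in diameter, from z = 0 to the seat underside, each leg's axis is inset half a diameter from the nearest pair of seat edges (so the leg's bounding box is flush with the corner).

B is a spool: two coaxial disc flanges of radius 174 mm and thickness 22 mm, joined by a core cylinder of radius 57 mm and height 102 mm. The lower flange rests on z = 0 and the three cylinders share a vertical axis.

The spool is on the floor beside the stool on its −y side.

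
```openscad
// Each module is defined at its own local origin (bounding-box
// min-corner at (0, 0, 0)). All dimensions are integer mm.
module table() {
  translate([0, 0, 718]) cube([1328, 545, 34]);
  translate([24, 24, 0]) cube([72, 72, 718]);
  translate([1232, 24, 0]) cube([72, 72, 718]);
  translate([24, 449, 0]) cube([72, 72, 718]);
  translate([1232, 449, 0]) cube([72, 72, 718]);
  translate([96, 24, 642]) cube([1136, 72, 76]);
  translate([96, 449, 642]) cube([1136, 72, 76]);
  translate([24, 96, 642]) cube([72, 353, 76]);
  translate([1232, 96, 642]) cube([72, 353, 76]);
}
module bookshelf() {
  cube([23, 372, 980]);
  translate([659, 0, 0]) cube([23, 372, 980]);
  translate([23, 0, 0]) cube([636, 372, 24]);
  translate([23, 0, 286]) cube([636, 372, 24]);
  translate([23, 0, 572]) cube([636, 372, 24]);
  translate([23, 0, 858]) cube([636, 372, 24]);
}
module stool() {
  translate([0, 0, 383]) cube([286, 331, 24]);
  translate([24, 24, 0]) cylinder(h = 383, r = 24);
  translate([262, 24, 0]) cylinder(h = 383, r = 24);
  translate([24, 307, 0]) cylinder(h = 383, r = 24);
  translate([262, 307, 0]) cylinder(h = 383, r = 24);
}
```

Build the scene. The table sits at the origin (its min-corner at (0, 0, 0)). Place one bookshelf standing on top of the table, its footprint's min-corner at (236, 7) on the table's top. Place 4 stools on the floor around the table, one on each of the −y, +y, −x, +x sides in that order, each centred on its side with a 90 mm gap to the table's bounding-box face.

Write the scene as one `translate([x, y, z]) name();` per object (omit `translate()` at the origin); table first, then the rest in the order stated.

table();
translate([236, 7, 752]) bookshelf();
translate([521, -421, 0]) stool();
translate([521, 635, 0]) stool();
translate([-376, 107, 0]) stool();
translate([1418, 107, 0]) stool();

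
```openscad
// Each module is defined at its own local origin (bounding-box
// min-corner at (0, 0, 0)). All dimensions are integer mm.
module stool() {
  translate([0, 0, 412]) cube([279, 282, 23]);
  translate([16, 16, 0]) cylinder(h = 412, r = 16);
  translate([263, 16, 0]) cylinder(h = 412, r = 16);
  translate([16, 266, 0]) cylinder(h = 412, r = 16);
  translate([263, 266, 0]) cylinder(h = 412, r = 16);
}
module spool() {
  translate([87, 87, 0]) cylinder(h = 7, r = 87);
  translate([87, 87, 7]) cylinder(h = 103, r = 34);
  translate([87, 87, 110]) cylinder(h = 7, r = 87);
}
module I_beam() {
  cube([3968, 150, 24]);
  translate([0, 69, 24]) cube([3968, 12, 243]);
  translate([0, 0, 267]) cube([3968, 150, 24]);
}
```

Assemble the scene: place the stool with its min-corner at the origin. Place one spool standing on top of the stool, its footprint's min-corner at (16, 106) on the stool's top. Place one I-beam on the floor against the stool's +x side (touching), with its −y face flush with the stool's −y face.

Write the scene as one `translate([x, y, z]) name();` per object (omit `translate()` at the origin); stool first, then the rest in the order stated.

stool();
translate([16, 106, 435]) spool();
translate([279, 0, 0]) I_beam();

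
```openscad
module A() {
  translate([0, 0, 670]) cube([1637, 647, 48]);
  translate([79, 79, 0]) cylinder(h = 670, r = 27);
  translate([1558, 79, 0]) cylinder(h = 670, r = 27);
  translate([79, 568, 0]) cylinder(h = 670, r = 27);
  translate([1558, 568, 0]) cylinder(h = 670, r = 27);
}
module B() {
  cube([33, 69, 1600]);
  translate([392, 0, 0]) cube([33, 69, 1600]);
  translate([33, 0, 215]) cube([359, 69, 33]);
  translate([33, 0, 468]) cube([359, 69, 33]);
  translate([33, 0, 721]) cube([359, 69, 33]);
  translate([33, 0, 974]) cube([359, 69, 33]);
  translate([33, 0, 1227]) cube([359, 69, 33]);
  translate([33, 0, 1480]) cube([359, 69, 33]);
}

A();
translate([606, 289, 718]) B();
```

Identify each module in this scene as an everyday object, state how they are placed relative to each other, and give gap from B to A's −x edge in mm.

The ladder's min-x is at 606; the table's min-x is 0; gap = 606 mm.

A is a table. B is a ladder. The ladder is on top of the table, centred. The gap from the ladder to the table's −x edge is 606 mm.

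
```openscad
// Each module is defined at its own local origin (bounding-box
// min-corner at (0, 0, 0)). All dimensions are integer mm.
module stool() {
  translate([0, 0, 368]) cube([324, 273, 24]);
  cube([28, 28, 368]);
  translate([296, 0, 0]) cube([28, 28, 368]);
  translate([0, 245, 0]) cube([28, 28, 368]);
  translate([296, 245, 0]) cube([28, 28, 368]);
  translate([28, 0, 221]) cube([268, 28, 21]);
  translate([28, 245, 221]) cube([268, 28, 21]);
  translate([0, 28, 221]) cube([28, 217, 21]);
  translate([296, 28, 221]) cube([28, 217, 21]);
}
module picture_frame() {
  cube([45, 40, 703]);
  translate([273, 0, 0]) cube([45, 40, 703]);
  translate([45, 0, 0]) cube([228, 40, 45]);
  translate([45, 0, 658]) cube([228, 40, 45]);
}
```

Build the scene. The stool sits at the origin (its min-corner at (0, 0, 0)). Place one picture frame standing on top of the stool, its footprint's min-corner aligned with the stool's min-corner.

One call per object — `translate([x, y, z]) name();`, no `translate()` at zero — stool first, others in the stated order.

stool();
translate([0, 0, 392]) picture_frame();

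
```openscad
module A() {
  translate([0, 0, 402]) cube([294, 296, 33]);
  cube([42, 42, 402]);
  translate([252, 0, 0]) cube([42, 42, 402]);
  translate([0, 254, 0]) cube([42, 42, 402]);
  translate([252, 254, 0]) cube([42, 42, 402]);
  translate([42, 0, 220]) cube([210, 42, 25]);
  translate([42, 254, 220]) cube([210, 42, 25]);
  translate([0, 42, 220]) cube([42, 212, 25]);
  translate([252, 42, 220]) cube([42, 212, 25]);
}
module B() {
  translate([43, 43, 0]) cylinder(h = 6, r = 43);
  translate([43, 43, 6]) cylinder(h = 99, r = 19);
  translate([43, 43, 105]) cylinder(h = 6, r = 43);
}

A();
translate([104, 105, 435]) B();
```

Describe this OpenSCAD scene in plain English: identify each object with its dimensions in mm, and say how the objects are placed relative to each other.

A is a four-legged stool. The seat is 294×296 mm, 33 mm thick, top at z = 435 mm. It stands on four square legs, each 42×42 mm in cross-section, from z = 0 to the seat underside, each flush with a corner of the seat. Four stretchers, 42 mm wide and 25 mm tall, connect adjacent legs with their undersides at z = 220 mm, each running between the inner faces of the legs it joins and aligned with the legs' outer faces on the other axis.

B is a spool: two coaxial disc flanges of radius 43 mm and thickness 6 mm, joined by a core cylinder of radius 19 mm and height 99 mm. The lower flange rests on z = 0 and the three cylinders share a vertical axis.

The spool is on top of the stool, centred.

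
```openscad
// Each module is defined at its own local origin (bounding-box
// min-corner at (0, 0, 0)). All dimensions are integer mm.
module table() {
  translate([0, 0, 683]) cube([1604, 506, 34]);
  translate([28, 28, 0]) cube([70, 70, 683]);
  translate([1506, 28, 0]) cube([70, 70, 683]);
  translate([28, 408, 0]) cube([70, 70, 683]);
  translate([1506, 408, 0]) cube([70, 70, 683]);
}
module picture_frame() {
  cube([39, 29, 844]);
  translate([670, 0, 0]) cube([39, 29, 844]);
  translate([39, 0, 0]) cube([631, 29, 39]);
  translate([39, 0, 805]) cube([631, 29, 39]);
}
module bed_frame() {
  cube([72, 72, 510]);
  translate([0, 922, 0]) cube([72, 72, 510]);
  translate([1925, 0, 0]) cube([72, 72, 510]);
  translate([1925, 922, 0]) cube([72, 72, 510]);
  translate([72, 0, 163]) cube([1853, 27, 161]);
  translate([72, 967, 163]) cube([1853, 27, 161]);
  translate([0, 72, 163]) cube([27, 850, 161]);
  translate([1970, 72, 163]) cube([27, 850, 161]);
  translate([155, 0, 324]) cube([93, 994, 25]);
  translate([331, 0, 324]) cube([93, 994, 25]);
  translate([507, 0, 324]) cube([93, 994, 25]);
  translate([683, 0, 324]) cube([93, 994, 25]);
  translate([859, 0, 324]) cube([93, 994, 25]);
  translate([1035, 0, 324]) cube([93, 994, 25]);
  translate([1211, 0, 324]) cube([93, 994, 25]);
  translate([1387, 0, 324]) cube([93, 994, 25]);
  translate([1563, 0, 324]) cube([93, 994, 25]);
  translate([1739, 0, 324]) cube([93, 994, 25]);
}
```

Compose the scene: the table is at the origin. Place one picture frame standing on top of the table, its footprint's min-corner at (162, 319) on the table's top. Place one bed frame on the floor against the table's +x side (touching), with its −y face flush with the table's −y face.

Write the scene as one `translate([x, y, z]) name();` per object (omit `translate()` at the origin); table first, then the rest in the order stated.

table();
translate([162, 319, 717]) picture_frame();
translate([1604, 0, 0]) bed_frame();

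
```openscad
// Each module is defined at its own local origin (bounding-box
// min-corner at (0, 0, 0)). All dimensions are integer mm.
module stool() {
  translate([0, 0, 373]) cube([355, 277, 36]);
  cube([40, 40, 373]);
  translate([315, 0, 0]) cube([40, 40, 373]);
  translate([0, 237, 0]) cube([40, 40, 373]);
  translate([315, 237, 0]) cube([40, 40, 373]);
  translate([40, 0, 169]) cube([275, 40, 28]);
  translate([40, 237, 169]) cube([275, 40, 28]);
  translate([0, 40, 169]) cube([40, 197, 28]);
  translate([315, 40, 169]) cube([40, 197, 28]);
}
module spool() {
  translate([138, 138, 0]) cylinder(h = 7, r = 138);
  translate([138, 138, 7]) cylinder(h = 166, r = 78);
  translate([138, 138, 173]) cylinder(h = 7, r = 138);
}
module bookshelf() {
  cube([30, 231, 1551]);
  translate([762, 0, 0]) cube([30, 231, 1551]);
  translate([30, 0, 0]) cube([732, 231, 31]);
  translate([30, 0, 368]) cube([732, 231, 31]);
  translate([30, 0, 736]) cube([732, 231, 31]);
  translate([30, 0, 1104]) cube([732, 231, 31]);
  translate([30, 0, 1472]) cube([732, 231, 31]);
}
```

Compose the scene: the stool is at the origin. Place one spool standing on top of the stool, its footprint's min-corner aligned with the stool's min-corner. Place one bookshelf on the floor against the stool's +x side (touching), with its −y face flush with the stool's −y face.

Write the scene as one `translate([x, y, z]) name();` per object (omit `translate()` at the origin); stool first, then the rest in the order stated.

stool();
translate([0, 0, 409]) spool();
translate([355, 0, 0]) bookshelf();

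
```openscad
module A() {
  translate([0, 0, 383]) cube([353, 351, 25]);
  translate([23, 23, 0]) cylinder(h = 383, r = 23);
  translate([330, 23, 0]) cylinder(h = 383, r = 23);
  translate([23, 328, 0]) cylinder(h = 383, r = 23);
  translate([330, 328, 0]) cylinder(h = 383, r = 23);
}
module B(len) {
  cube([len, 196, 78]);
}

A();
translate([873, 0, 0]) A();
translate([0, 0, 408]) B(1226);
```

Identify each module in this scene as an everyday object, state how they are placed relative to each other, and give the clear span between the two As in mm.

Second stool starts at x = 873; first ends at x = 353; clear span = 873 − 353 = 520 mm.

A is a stool. B is a beam. A beam spans the tops of two stools. The clear span between the two stools is 520 mm.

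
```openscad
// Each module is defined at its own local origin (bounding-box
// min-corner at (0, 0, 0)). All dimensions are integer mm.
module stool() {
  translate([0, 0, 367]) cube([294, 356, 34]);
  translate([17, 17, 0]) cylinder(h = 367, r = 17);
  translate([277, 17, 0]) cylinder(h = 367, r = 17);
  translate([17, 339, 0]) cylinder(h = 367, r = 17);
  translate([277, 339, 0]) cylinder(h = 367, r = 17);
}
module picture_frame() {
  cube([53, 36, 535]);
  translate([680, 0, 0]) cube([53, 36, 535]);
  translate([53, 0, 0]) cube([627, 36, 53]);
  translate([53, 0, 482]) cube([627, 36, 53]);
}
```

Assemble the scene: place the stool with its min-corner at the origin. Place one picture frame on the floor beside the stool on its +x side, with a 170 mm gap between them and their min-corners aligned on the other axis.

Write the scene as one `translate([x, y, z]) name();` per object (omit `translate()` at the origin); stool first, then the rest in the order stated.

stool();
translate([464, 0, 0]) picture_frame();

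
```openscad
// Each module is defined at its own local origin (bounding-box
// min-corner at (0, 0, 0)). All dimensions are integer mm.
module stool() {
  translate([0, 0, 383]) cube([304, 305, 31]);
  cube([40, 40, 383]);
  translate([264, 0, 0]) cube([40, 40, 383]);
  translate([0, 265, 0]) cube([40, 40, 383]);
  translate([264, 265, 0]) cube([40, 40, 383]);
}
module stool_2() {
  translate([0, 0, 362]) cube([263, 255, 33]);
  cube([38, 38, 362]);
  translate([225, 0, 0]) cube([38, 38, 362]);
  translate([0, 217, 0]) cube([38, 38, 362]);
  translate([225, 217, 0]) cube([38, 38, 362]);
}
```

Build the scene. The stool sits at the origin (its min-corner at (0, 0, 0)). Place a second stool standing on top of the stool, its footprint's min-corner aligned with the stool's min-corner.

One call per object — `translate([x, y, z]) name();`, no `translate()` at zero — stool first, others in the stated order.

stool();
translate([0, 0, 414]) stool_2();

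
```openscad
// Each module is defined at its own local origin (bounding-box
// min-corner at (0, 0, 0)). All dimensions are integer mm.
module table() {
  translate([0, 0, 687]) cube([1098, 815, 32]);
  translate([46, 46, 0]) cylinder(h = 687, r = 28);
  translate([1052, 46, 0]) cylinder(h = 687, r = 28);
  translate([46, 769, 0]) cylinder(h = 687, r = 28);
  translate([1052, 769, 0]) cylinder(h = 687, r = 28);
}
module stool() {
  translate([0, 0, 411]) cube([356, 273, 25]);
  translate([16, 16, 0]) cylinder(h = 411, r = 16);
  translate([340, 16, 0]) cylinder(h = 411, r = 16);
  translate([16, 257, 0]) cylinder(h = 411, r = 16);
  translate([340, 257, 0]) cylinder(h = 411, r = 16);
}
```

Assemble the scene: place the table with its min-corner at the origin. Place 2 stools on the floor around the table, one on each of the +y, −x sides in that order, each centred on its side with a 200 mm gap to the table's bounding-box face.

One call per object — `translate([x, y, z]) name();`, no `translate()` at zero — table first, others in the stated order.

table();
translate([371, 1015, 0]) stool();
translate([-556, 271, 0]) stool();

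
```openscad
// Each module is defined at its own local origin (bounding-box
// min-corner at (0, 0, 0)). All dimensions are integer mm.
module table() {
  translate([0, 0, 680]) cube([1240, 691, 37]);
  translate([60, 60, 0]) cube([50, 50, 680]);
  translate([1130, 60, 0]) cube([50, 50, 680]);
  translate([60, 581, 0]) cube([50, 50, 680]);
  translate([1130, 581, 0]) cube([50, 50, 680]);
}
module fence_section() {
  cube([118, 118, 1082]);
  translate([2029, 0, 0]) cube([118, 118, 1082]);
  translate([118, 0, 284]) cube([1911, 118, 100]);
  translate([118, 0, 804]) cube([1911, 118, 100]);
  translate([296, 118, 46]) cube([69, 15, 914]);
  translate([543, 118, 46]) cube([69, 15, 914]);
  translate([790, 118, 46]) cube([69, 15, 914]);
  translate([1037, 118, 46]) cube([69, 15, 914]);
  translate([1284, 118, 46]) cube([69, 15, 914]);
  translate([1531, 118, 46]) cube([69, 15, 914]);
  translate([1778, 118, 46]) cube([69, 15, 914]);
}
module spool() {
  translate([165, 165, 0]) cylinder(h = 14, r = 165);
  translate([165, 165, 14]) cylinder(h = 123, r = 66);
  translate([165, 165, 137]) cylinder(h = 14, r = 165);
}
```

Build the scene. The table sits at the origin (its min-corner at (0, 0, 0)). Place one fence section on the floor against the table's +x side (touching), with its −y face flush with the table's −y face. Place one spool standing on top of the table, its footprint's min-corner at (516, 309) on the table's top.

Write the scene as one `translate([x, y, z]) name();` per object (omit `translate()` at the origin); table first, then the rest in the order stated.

table();
translate([1240, 0, 0]) fence_section();
translate([516, 309, 717]) spool();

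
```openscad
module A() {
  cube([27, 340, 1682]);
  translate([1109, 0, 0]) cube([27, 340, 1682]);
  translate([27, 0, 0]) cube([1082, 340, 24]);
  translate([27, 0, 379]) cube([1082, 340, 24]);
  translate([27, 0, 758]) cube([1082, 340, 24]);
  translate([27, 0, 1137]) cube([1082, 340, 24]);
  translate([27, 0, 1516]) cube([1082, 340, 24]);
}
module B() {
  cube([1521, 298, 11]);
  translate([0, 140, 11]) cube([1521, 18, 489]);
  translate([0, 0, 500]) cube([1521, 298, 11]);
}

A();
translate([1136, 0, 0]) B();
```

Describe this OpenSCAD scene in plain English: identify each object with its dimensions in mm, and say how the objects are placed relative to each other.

A is an open bookshelf. Two side panels, each 27 mm thick, 340 mm deep and 1682 mm tall, stand 1136 mm apart (outside-to-outside). Between them sit 5 shelves, each 24 mm thick and 340 mm deep, spanning the full gap between the sides. The bottom shelf rests on the floor (its underside at z = 0) and the clear gap between one shelf's top and the next shelf's underside is 355 mm.

B is an I-beam lying along x, 1521 mm long. Overall section height 511 mm. Two flanges 298 mm wide (y) and 11 mm thick, one on the floor and one at the top; a web 18 mm thick runs between them, centred on the flange width.

The I-beam is against the bookshelf's +x side, with their −y faces flush.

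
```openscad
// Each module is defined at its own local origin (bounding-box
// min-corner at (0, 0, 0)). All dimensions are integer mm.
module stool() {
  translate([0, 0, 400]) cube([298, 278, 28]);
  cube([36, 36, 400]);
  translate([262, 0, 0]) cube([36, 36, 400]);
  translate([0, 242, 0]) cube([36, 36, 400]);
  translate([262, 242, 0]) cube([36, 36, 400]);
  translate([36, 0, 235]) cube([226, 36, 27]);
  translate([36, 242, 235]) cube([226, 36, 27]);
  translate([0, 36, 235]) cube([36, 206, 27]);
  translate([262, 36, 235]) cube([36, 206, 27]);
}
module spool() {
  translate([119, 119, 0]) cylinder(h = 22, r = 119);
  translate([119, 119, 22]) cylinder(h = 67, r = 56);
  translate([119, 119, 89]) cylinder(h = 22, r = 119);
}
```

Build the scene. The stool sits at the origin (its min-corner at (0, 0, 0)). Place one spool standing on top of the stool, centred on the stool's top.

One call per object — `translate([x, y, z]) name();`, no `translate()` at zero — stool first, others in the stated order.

stool();
translate([30, 20, 428]) spool();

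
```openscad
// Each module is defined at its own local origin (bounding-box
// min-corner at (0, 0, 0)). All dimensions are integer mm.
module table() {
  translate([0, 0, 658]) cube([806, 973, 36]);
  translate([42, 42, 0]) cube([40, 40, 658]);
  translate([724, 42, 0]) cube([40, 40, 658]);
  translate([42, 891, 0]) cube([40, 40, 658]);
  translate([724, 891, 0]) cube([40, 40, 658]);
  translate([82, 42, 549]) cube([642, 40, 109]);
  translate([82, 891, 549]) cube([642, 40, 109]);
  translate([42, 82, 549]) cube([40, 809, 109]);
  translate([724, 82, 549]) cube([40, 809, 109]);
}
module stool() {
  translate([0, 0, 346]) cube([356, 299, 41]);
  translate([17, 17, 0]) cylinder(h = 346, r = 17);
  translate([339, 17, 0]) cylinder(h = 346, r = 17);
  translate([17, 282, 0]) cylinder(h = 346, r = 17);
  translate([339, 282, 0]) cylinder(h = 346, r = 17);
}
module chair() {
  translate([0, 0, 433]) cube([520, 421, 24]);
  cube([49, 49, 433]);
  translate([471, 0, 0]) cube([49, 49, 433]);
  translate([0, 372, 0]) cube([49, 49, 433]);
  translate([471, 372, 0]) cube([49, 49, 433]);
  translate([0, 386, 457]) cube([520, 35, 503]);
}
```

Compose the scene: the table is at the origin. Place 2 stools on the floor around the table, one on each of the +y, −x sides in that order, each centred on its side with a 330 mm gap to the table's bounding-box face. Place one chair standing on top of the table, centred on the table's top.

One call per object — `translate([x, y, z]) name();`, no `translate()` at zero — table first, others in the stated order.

table();
translate([225, 1303, 0]) stool();
translate([-686, 337, 0]) stool();
translate([143, 276, 694]) chair();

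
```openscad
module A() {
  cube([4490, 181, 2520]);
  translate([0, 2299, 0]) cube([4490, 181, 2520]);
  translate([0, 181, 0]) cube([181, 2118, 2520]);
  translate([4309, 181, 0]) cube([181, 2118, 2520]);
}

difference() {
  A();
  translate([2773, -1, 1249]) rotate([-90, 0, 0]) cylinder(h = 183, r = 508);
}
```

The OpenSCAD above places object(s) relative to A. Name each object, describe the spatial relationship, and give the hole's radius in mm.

The subtracted cylinder has r = 508 mm.

A is a house frame. The house frame has a circular hole through its front wall. The hole's radius is 508 mm.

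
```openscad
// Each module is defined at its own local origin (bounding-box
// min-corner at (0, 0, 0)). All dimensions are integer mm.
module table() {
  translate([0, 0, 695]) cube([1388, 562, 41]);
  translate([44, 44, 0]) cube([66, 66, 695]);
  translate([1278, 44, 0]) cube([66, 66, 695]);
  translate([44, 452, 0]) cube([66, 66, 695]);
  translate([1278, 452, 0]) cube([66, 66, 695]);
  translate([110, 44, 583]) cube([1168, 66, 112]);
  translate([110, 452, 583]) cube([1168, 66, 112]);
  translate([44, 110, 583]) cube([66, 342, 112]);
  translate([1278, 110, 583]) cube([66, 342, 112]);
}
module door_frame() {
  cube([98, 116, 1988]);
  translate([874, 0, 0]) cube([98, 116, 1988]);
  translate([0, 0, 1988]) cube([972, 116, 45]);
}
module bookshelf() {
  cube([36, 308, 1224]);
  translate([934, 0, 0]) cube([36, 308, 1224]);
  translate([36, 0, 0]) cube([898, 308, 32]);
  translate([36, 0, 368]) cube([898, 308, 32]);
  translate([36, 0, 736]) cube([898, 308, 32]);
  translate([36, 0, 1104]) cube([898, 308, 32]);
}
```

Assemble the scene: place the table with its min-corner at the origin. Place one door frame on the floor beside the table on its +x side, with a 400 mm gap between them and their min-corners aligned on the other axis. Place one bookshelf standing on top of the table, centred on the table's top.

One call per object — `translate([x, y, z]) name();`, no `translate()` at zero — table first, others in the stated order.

table();
translate([1788, 0, 0]) door_frame();
translate([209, 127, 736]) bookshelf();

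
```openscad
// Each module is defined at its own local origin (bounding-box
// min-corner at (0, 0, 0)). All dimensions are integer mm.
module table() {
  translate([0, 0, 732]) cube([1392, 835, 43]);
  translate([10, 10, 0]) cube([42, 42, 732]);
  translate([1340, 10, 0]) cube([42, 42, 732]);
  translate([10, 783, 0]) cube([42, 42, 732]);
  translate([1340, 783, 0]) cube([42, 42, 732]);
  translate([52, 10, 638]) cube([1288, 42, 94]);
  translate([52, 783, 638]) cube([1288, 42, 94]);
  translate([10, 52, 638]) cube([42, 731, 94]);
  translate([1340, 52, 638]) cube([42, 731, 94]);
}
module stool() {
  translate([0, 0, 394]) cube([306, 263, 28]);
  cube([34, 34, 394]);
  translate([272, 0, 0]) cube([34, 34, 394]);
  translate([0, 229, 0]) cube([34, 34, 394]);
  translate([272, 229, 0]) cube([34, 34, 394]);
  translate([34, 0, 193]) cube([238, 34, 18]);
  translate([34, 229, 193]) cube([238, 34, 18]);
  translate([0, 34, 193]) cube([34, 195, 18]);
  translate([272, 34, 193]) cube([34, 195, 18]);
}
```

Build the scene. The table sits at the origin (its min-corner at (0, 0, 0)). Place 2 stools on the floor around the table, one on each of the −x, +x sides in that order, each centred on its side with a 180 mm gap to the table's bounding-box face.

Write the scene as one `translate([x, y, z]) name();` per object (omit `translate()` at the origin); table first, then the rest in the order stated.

table();
translate([-486, 286, 0]) stool();
translate([1572, 286, 0]) stool();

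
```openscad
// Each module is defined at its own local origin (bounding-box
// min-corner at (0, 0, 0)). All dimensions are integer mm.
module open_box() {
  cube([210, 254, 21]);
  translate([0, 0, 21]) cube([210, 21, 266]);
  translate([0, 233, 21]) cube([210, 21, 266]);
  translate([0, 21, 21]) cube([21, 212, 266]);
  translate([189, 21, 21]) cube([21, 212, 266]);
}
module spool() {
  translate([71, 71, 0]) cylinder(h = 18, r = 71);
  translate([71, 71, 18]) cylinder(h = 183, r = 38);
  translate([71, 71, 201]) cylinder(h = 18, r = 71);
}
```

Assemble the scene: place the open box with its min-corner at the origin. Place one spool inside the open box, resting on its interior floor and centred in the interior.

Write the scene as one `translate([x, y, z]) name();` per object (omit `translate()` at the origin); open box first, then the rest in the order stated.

open_box();
translate([34, 56, 21]) spool();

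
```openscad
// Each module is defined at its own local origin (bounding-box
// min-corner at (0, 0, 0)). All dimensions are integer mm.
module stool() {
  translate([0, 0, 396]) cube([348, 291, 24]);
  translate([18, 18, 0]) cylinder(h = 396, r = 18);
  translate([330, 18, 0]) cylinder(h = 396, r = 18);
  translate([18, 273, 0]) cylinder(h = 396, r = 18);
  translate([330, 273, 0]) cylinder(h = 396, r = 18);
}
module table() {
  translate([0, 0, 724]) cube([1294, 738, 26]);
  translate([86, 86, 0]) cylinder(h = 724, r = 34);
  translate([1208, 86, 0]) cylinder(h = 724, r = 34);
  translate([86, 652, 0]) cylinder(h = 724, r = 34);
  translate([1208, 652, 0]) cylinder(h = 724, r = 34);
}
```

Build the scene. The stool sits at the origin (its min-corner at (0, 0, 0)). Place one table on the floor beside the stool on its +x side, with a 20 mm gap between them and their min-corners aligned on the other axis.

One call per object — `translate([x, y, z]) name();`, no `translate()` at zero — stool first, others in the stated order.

stool();
translate([368, 0, 0]) table();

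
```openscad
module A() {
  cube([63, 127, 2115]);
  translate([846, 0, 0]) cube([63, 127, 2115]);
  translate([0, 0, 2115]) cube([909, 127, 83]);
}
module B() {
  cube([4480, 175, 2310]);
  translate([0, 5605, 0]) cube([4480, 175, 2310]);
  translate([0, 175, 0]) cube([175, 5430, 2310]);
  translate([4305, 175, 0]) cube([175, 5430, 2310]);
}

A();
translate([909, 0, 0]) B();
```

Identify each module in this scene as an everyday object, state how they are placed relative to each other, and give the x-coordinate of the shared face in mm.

The door frame's +x face and the house frame's −x face are both at x = 909 mm.

A is a door frame. B is a house frame. The house frame is against the door frame's +x side, with their −y faces flush. The x-coordinate of the shared face is 909 mm.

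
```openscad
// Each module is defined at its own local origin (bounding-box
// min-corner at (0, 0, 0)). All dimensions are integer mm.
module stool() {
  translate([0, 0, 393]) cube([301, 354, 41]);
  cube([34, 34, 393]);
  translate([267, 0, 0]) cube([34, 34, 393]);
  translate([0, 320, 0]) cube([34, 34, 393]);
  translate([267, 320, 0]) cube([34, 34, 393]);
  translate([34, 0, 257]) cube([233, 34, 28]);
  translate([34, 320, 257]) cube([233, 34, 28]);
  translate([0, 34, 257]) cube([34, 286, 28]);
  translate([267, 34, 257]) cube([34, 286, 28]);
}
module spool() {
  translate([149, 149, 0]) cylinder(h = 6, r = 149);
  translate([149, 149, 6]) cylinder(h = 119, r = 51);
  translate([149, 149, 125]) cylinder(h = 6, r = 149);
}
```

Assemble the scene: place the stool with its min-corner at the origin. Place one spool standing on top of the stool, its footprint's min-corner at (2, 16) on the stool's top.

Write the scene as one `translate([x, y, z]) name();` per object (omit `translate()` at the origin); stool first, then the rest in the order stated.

stool();
translate([2, 16, 434]) spool();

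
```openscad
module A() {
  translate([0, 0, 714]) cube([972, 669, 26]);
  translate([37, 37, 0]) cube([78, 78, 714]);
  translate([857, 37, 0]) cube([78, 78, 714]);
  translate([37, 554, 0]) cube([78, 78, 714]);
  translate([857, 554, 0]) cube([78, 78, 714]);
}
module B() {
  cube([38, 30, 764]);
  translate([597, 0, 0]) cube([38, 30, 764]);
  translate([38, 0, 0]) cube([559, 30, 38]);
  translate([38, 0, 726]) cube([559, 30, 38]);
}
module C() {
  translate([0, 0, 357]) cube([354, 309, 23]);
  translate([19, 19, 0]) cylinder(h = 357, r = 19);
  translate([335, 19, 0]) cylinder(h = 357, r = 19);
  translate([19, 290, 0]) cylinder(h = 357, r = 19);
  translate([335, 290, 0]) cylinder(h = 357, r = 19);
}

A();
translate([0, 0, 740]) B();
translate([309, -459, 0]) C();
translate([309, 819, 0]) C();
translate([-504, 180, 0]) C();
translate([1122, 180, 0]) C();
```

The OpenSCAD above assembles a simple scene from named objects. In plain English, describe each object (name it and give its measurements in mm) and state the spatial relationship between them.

A is a table with a 972×669 mm rectangular top, 26 mm thick, top surface at z = 740 mm, supported by four 78×78 mm square legs, each inset 37 mm from the nearest pair of top edges, running from the floor.

B is a rectangular picture frame lying in the x–z plane (depth along y). The opening is 559 mm wide (x) by 688 mm tall (z), surrounded by a border 38 mm wide on all four sides. The frame is 30 mm deep and is made of two full-height vertical stiles with two horizontal rails fitted between them.

C is a four-legged stool. The seat is a 354×309×23 mm slab whose top surface is at z = 380 mm; four round legs, each 38 mm in diameter, run from the floor (z = 0) to the underside of the seat, each leg's axis is inset half a diameter from the nearest pair of seat edges (so the leg's bounding box is flush with the corner).

The picture frame is on top of the table. Four stools sit around the table at the −y, +y, −x, +x sides.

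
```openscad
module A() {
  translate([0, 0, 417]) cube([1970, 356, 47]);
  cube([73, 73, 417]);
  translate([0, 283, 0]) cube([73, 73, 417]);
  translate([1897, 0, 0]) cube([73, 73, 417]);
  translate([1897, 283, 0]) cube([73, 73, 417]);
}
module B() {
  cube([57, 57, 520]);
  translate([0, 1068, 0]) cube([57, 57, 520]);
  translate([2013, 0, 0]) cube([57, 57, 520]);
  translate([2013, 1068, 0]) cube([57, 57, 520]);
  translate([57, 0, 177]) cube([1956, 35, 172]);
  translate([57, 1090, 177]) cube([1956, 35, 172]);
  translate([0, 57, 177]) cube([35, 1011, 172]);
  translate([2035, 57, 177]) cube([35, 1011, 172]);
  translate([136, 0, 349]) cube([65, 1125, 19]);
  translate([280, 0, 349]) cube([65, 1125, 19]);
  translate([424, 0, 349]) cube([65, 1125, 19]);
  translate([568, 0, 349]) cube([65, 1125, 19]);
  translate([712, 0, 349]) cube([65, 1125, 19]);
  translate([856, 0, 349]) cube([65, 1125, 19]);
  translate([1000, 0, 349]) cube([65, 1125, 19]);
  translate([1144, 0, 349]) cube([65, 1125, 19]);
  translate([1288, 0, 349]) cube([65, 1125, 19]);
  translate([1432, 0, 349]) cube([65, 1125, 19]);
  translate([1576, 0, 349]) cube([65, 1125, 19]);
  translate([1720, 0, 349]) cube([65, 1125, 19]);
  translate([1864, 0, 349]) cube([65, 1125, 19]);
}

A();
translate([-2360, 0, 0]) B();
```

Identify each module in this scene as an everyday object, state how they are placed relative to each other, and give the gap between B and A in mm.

A is a bench. B is a bed frame. The bed frame is on the floor beside the bench on its −x side. The gap between the bed frame and the bench is 290 mm.

The bed frame's nearest face is 290 mm from the bench's −x face.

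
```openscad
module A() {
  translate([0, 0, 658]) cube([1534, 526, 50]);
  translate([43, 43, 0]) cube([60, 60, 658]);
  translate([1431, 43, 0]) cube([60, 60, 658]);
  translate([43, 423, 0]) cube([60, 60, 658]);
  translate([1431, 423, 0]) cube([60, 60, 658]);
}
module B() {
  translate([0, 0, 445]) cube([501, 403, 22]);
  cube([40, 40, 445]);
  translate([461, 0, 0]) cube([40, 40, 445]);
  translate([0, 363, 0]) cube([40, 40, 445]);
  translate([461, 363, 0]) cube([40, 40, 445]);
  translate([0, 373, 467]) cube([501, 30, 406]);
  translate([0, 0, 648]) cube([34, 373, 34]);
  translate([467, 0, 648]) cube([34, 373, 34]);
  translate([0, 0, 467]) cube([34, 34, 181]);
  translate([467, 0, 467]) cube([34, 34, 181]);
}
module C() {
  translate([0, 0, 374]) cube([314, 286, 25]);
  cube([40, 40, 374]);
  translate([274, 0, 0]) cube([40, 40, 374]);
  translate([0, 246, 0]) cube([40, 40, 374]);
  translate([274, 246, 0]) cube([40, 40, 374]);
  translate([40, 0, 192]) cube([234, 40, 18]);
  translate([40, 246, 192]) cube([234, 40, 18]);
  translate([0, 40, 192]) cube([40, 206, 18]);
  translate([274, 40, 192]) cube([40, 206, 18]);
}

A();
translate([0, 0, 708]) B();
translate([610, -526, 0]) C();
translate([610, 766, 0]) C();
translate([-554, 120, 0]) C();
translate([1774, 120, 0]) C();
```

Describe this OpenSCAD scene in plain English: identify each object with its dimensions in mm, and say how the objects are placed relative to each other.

A is a table: top 1534 mm (x) × 526 mm (y), 50 mm thick, upper face at z = 708 mm, on four 60×60 mm square legs, each inset 43 mm from the nearest pair of top edges, running from z = 0 to the bottom of the top.

B is a chair. The seat is a 501×403×22 mm slab with its top at z = 467 mm, on four 40×40 mm corner legs (flush with the seat edges, standing on z = 0). A flat backrest 30 mm thick, 406 mm tall, spans the full seat width and rises from the seat top along its +y edge, rear face flush with the rear of the seat. Two armrests of 34×34 mm section run along each side from the seat's front edge to the front of the backrest, top faces 215 mm above the seat top and outer faces flush with the seat's x-edges; a 34×34 mm post under the front of each armrest stands on the seat at the front corner.

C is a four-legged stool. The seat is 314×286 mm, 25 mm thick, top at z = 399 mm. It stands on four square legs, each 40×40 mm in cross-section, from z = 0 to the seat underside, each flush with a corner of the seat. Four stretchers, 40 mm wide and 18 mm tall, connect adjacent legs with their undersides at z = 192 mm, each running between the inner faces of the legs it joins and aligned with the legs' outer faces on the other axis.

The chair is on top of the table. Four stools sit around the table at the −y, +y, −x, +x sides.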